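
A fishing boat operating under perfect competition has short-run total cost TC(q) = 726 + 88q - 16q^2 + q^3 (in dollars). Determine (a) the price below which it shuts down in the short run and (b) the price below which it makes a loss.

Shutdown price = $24; break-even price = $99

Shutdown price = min AVC. AVC = 88 - 16q + q^2, with vertex at q = 8 and minimum $24.
ATC = 726/q + 88 - 16q + q^2. Setting dATC/dq = −726/q^2 − 16 + 2q = 0 gives q = 11 (since 2·11^3 − 16·11^2 = 726).
min ATC = 726/11 + 88 − 16·11 + 11^2 = $99. That is the break-even price.
Between these two prices the firm operates at a loss; above $99 it earns a profit.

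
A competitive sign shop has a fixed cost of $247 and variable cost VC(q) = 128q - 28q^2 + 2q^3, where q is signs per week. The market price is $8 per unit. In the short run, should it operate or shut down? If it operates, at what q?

Strip out fixed cost: VC = 128q - 28q^2 + 2q^3. Then AVC = 128 - 28q + 2q^2 and MC = 128 - 56q + 6q^2.
AVC hits its minimum where MC = AVC, at q = 7, giving min AVC = 128 - 28·7 + 2·7^2 = $30.
With P < min AVC ($8 < $30), every unit sold adds to the loss.
Best response: produce nothing and absorb the $247 fixed cost.

Shut down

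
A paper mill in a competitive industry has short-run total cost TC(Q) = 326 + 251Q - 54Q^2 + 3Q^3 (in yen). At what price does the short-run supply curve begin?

¥8 per unit

The shutdown price is the minimum of AVC. VC = 251Q - 54Q^2 + 3Q^3, so AVC = 251 - 54Q + 3Q^2.
At the minimum of AVC, MC = AVC. MC = 251 - 108Q + 9Q^2; setting MC = AVC gives 6Q^2 - 54Q = 0, so Q = 9. min AVC = 8.
So the shutdown price is ¥8.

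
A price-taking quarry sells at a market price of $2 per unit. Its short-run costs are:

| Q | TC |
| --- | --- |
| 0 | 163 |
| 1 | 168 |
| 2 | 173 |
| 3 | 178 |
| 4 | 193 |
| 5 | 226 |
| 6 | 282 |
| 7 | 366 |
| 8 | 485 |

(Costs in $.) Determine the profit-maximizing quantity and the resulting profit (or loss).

Tabulate TR − TC: Q=0: -163; Q=1: -166; Q=2: -169; Q=3: -172; Q=4: -185; Q=5: -216; Q=6: -270; Q=7: -352; Q=8: -469.
Profit is highest at Q = 0. Equivalently, the lowest AVC in the table is 5/1 ≈ $5 at Q = 1, and P = $2 falls below it — price never covers variable cost, so the firm shuts down and loses only its fixed cost.

Q = 0 (shut down); profit = -$163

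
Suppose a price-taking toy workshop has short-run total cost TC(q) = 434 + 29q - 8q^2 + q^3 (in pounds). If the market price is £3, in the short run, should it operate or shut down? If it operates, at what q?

From TC, MC = TC'(q) = 29 - 16q + 3q^2 and AVC = VC/q = 29 - 8q + q^2.
AVC is minimized where dAVC/dq = -8 + 2q = 0, at q = 4; min AVC = 29 - 8·4 + 4^2 = £13.
With P < min AVC (£3 < £13), every unit sold adds to the loss.
Shutting down limits the loss to fixed cost, £434.

Shut down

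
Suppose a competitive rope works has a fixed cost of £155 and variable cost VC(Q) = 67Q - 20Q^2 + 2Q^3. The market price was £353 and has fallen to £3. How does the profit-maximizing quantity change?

Output falls from 11 to 0 (the firm shuts down)

MC = 67 - 40Q + 6Q^2; the shutdown threshold is min AVC = £17 (at Q = 5).
With P = £353 above the shutdown price, P = MC gives Q = 11.
At P = £3 < min AVC = £17, price no longer covers variable cost at any output, so the firm shuts down: Q = 0.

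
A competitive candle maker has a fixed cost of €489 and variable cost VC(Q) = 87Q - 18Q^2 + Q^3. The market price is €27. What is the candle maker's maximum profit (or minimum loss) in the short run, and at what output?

AVC = 87 - 18Q + Q^2 has its minimum €6 at Q = 9; price €27 clears that bar, so the firm operates.
With MC = 87 - 36Q + 3Q^2, P = MC on the upward-sloping part at Q* = 10.
TR = 27·10 = 270. TC = 489 + 70 = 559. Profit = 270 − 559 = -€289.
Shutting down would mean losing the fixed cost of €489, so operating at a loss of €289 is better by €200.

Profit = -€289 at Q = 10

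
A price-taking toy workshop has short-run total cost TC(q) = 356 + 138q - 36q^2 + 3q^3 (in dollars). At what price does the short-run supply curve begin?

Short-run supply begins at min AVC. From VC = 138q - 36q^2 + 3q^3, AVC = 138 - 36q + 3q^2.
At the minimum of AVC, MC = AVC. MC = 138 - 72q + 9q^2; setting MC = AVC gives 6q^2 - 36q = 0, so q = 6. min AVC = 30.
The firm shuts down for any P below $30.

$30 per unit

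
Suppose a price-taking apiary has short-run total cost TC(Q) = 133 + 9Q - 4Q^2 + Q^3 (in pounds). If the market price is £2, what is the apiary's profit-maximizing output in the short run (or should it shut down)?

From TC, MC = TC'(Q) = 9 - 8Q + 3Q^2 and AVC = VC/Q = 9 - 4Q + Q^2.
AVC is minimized where dAVC/dQ = -4 + 2Q = 0, at Q = 2; min AVC = 9 - 4·2 + 2^2 = £5.
With P < min AVC (£2 < £5), every unit sold adds to the loss.
The firm minimizes its loss by shutting down and losing only its fixed cost of £133.

Shut down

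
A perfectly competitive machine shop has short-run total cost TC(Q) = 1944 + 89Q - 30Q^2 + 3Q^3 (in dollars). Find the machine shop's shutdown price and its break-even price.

Shutdown price = $14; break-even price = $278

Shutdown price = min AVC. AVC = 89 - 30Q + 3Q^2, with vertex at Q = 5 and minimum $14.
ATC = 1944/Q + 89 - 30Q + 3Q^2. Setting dATC/dQ = −1944/Q^2 − 30 + 6Q = 0 gives Q = 9 (since 6·9^3 − 30·9^2 = 1944).
min ATC = 1944/9 + 89 − 30·9 + 3·9^2 = $278. That is the break-even price.
For $14 ≤ P < $278 the firm produces at a loss; below $14 it shuts down.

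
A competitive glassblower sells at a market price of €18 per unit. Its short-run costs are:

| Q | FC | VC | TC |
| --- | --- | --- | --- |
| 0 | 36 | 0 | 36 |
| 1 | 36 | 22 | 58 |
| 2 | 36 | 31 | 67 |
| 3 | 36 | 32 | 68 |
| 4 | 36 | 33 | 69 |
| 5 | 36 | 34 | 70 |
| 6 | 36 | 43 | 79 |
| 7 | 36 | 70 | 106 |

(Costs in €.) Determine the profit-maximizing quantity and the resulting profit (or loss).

Q = 6; profit = €29

Profit at each row (π = 18Q − TC): Q=0: -36; Q=1: -40; Q=2: -31; Q=3: -14; Q=4: 3; Q=5: 20; Q=6: 29; Q=7: 20.
Profit is maximized at Q = 6. AVC there is 43/6 = €7.17 ≤ P, so producing beats shutting down (which would give -€36).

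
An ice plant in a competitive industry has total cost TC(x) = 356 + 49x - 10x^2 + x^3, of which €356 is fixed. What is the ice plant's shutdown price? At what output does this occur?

€24 per unit, at x = 5

The firm shuts down when price falls below the minimum of average variable cost. AVC = VC/x = 49 - 10x + x^2.
dAVC/dx = -10 + 2x = 0 gives x = 5. min AVC = 49 - 10·5 + 5^2 = 24.
The firm shuts down for any P below €24.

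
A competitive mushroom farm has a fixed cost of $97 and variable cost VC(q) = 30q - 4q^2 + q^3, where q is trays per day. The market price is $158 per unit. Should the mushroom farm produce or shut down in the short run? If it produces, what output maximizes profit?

Produce at q = 8

Strip out fixed cost: VC = 30q - 4q^2 + q^3. Then AVC = 30 - 4q + q^2 and MC = 30 - 8q + 3q^2.
AVC is minimized where dAVC/dq = -4 + 2q = 0, at q = 2; min AVC = 30 - 4·2 + 2^2 = $26.
P = $158 exceeds min AVC = $26, so the firm stays open.
P = MC gives -128 - 8q + 3q^2 = 0, with roots -16/3 and 8. Take the larger (rising MC): q* = 8.
Check: AVC at q = 8 is $62 ≤ P, so revenue covers variable cost.
Profit = P·q − TC = 158·8 − 593 = $671.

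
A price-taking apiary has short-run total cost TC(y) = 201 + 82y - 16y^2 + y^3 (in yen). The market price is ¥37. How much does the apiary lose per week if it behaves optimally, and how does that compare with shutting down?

Profit = -¥39 at y = 9

AVC = 82 - 16y + y^2 has its minimum ¥18 at y = 8; price ¥37 clears that bar, so the firm operates.
MC = 82 - 32y + 3y^2. Setting P = MC and taking the root on the rising branch gives y* = 9.
TR = 37·9 = 333. TC = 201 + 171 = 372. Profit = 333 − 372 = -¥39.
Shutting down would mean losing the fixed cost of ¥201, so operating at a loss of ¥39 is better by ¥162.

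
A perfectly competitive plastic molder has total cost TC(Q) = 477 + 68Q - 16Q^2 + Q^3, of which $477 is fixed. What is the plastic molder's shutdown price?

$4 per unit

The firm shuts down when price falls below the minimum of average variable cost. AVC = VC/Q = 68 - 16Q + Q^2.
At the minimum of AVC, MC = AVC. MC = 68 - 32Q + 3Q^2; setting MC = AVC gives 2Q^2 - 16Q = 0, so Q = 8. min AVC = 4.
So the shutdown price is $4.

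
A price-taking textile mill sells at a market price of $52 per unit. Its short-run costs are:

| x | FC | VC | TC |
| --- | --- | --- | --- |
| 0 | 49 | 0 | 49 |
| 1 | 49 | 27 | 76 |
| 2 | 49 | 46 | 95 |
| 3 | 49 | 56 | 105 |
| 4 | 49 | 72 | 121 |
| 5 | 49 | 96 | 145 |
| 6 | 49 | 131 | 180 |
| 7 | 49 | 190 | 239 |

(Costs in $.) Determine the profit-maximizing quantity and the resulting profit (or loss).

Tabulate TR − TC: x=0: -49; x=1: -24; x=2: 9; x=3: 51; x=4: 87; x=5: 115; x=6: 132; x=7: 125.
Profit is maximized at x = 6. AVC there is 131/6 = $21.83 ≤ P, so producing beats shutting down (which would give -$49).

x = 6; profit = $132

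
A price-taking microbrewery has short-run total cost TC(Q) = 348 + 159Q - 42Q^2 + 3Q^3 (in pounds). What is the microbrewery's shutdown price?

Short-run supply begins at min AVC. From VC = 159Q - 42Q^2 + 3Q^3, AVC = 159 - 42Q + 3Q^2.
dAVC/dQ = -42 + 6Q = 0 gives Q = 7. min AVC = 159 - 42·7 + 3·7^2 = 12.
For P < £12 the firm produces nothing.

£12 per unit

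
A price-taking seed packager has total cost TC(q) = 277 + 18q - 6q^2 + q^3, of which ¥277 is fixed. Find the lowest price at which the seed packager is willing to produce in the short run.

Short-run supply begins at min AVC. From VC = 18q - 6q^2 + q^3, AVC = 18 - 6q + q^2.
At the minimum of AVC, MC = AVC. MC = 18 - 12q + 3q^2; setting MC = AVC gives 2q^2 - 6q = 0, so q = 3. min AVC = 9.
The firm shuts down for any P below ¥9.

¥9 per unit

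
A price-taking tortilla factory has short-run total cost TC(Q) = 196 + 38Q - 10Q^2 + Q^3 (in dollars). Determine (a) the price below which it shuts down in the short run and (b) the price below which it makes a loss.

AVC = 38 - 10Q + Q^2; minimized at Q = 5, giving min AVC = $13. That is the shutdown price.
ATC = 196/Q + 38 - 10Q + Q^2. Setting dATC/dQ = −196/Q^2 − 10 + 2Q = 0 gives Q = 7 (since 2·7^3 − 10·7^2 = 196).
min ATC = 196/7 + 38 − 10·7 + 7^2 = $45. That is the break-even price.
Between these two prices the firm operates at a loss; above $45 it earns a profit.

Shutdown price = $13; break-even price = $45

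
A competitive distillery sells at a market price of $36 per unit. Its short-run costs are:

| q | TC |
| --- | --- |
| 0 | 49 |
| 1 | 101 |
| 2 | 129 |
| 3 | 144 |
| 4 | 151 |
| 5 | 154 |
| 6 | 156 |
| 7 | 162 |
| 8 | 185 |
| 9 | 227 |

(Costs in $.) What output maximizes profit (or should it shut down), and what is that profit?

q = 8; profit = $103

Compute π = P·q − TC at each output: q=0: -49; q=1: -65; q=2: -57; q=3: -36; q=4: -7; q=5: 26; q=6: 60; q=7: 90; q=8: 103; q=9: 97.
Profit is maximized at q = 8. AVC there is 136/8 = $17 ≤ P, so producing beats shutting down (which would give -$49).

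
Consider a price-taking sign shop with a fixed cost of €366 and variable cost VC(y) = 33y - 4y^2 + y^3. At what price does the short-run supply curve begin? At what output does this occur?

Short-run supply begins at min AVC. From VC = 33y - 4y^2 + y^3, AVC = 33 - 4y + y^2.
dAVC/dy = -4 + 2y = 0 gives y = 2. min AVC = 33 - 4·2 + 2^2 = 29.
The firm shuts down for any P below €29.

€29 per unit, at y = 2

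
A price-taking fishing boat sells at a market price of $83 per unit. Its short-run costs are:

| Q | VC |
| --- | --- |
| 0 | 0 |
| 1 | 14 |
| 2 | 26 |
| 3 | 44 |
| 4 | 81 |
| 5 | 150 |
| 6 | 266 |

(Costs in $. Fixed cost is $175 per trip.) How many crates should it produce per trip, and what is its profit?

Q = 5; profit = $90

Profit at each row (π = 83Q − TC): Q=0: -175; Q=1: -106; Q=2: -35; Q=3: 30; Q=4: 76; Q=5: 90; Q=6: 57.
Profit is maximized at Q = 5. AVC there is 150/5 = $30 ≤ P, so producing beats shutting down (which would give -$175).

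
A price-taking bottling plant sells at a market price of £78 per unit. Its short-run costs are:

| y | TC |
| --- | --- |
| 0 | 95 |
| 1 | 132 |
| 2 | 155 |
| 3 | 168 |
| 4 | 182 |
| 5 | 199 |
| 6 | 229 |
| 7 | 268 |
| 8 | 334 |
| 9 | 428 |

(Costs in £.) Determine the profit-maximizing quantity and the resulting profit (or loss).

Profit at each row (π = 78y − TC): y=0: -95; y=1: -54; y=2: 1; y=3: 66; y=4: 130; y=5: 191; y=6: 239; y=7: 278; y=8: 290; y=9: 274.
Profit is maximized at y = 8. AVC there is 239/8 = £29.88 ≤ P, so producing beats shutting down (which would give -£95).

y = 8; profit = £290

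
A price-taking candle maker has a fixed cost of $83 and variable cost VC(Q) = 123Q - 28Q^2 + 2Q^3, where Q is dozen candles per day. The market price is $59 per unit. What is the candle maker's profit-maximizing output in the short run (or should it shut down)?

Produce at Q = 8

Strip out fixed cost: VC = 123Q - 28Q^2 + 2Q^3. Then AVC = 123 - 28Q + 2Q^2 and MC = 123 - 56Q + 6Q^2.
AVC hits its minimum where MC = AVC, at Q = 7, giving min AVC = 123 - 28·7 + 2·7^2 = $25.
Since P = $59 ≥ min AVC = $25, price covers variable cost and the firm should produce.
P = MC gives 64 - 56Q + 6Q^2 = 0, with roots 4/3 and 8. Take the larger (rising MC): Q* = 8.
Check: AVC at Q = 8 is $27 ≤ P, so revenue covers variable cost.
Profit = P·Q − TC = 59·8 − 299 = $173.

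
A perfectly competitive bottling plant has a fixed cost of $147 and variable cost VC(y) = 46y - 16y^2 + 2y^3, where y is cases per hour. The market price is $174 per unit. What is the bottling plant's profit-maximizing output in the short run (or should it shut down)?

Produce at y = 8

Variable cost is VC = 46y - 16y^2 + 2y^3, so AVC = VC/y = 46 - 16y + 2y^2 and MC = dTC/dy = 46 - 32y + 6y^2.
AVC hits its minimum where MC = AVC, at y = 4, giving min AVC = 46 - 16·4 + 2·4^2 = $14.
P = $174 exceeds min AVC = $14, so the firm stays open.
P = MC gives -128 - 32y + 6y^2 = 0, with roots -8/3 and 8. Take the larger (rising MC): y* = 8.
Check: AVC at y = 8 is $46 ≤ P, so revenue covers variable cost.
Profit = P·y − TC = 174·8 − 515 = $877.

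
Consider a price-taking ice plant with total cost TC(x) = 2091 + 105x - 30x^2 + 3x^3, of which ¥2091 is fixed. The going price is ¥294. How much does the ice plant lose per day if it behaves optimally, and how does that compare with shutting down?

AVC = 105 - 30x + 3x^2; min AVC = ¥30 at x = 5. Since P = ¥294 ≥ min AVC, the firm produces.
With MC = 105 - 60x + 9x^2, P = MC on the upward-sloping part at x* = 9.
TR = 294·9 = 2646. TC = 2091 + 702 = 2793. Profit = 2646 − 2793 = -¥147.
By producing, the firm covers all variable cost plus ¥1944 of fixed cost; shutting down would lose the full ¥2091.

Profit = -¥147 at x = 9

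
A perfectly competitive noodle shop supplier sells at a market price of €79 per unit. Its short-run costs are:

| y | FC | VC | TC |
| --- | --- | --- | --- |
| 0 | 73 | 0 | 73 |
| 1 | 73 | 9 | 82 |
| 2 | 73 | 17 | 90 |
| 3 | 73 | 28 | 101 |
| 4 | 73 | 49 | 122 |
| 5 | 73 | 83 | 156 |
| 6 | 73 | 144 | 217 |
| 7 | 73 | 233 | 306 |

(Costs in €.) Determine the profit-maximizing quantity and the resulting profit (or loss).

y = 6; profit = €257

Compute π = P·y − TC at each output: y=0: -73; y=1: -3; y=2: 68; y=3: 136; y=4: 194; y=5: 239; y=6: 257; y=7: 247.
Profit is maximized at y = 6. AVC there is 144/6 = €24 ≤ P, so producing beats shutting down (which would give -€73).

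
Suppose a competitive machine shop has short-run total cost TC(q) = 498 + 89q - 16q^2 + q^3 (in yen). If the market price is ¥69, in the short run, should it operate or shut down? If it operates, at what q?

Produce at q = 10

Variable cost is VC = 89q - 16q^2 + q^3, so AVC = VC/q = 89 - 16q + q^2 and MC = dTC/dq = 89 - 32q + 3q^2.
AVC hits its minimum where MC = AVC, at q = 8, giving min AVC = 89 - 16·8 + 8^2 = ¥25.
Since P = ¥69 ≥ min AVC = ¥25, price covers variable cost and the firm should produce.
Solving P = MC: 20 - 32q + 3q^2 = 0 ⇒ q = 2/3 or 10. On the upward-sloping branch, q* = 10.
Check: AVC at q = 10 is ¥29 ≤ P, so revenue covers variable cost.
Profit = P·q − TC = 69·10 − 788 = -¥98, a loss, but smaller than the ¥498 fixed cost the firm would lose by shutting down.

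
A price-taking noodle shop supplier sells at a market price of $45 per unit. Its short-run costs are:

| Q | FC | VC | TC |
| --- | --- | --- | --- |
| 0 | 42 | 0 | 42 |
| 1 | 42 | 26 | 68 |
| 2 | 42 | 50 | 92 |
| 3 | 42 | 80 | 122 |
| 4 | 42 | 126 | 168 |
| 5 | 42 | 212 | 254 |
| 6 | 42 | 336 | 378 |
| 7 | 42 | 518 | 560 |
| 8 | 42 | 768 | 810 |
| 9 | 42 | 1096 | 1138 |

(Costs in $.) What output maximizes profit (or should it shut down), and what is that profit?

Q = 3; profit = $13

Profit at each row (π = 45Q − TC): Q=0: -42; Q=1: -23; Q=2: -2; Q=3: 13; Q=4: 12; Q=5: -29; Q=6: -108; Q=7: -245; Q=8: -450; Q=9: -733.
Profit is maximized at Q = 3. AVC there is 80/3 = $26.67 ≤ P, so producing beats shutting down (which would give -$42).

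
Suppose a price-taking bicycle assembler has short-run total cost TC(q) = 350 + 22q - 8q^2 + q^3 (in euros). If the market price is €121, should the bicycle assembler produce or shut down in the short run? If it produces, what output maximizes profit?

Strip out fixed cost: VC = 22q - 8q^2 + q^3. Then AVC = 22 - 8q + q^2 and MC = 22 - 16q + 3q^2.
The AVC parabola has its vertex at q = 8/2 = 4, where AVC = 22 - 8·4 + 4^2 = €6.
P = €121 exceeds min AVC = €6, so the firm stays open.
Set P = MC: 121 = 22 - 16q + 3q^2 → -99 - 16q + 3q^2 = 0. The roots are q = -11/3 and q = 9; the profit-maximizing output is on the rising part of MC, so q* = 9.
Check: AVC at q = 9 is €31 ≤ P, so revenue covers variable cost.
Profit = P·q − TC = 121·9 − 629 = €460.

Produce at q = 9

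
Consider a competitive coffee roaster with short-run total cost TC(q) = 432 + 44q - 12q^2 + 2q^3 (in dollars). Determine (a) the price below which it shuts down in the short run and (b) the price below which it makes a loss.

AVC = 44 - 12q + 2q^2; minimized at q = 3, giving min AVC = $26. That is the shutdown price.
ATC = 432/q + 44 - 12q + 2q^2. Setting dATC/dq = −432/q^2 − 12 + 4q = 0 gives q = 6 (since 4·6^3 − 12·6^2 = 432).
min ATC = 432/6 + 44 − 12·6 + 2·6^2 = $116. That is the break-even price.
Between these two prices the firm operates at a loss; above $116 it earns a profit.

Shutdown price = $26; break-even price = $116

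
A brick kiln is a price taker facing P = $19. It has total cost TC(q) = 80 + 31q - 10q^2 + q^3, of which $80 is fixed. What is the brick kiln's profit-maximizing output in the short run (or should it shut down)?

From TC, MC = TC'(q) = 31 - 20q + 3q^2 and AVC = VC/q = 31 - 10q + q^2.
AVC hits its minimum where MC = AVC, at q = 5, giving min AVC = 31 - 10·5 + 5^2 = $6.
P = $19 exceeds min AVC = $6, so the firm stays open.
Solving P = MC: 12 - 20q + 3q^2 = 0 ⇒ q = 2/3 or 6. On the upward-sloping branch, q* = 6.
Check: AVC at q = 6 is $7 ≤ P, so revenue covers variable cost.
Profit = P·q − TC = 19·6 − 122 = -$8, a loss, but smaller than the $80 fixed cost the firm would lose by shutting down.

Produce at q = 6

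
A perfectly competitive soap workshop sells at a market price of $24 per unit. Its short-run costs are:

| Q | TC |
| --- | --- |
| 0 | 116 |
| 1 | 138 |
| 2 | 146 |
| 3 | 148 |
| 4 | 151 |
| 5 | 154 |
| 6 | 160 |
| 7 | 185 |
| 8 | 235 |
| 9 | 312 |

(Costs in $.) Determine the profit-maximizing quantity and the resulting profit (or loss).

Profit at each row (π = 24Q − TC): Q=0: -116; Q=1: -114; Q=2: -98; Q=3: -76; Q=4: -55; Q=5: -34; Q=6: -16; Q=7: -17; Q=8: -43; Q=9: -96.
Profit is maximized at Q = 6. AVC there is 44/6 = $7.33 ≤ P, so producing beats shutting down (which would give -$116).

Q = 6; profit = -$16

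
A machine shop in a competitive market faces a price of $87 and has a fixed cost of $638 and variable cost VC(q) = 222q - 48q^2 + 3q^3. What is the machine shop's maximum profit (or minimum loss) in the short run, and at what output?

Profit = -$152 at q = 9

AVC = 222 - 48q + 3q^2; min AVC = $30 at q = 8. Since P = $87 ≥ min AVC, the firm produces.
With MC = 222 - 96q + 9q^2, P = MC on the upward-sloping part at q* = 9.
TR = 87·9 = 783. TC = 638 + 297 = 935. Profit = 783 − 935 = -$152.
By producing, the firm covers all variable cost plus $486 of fixed cost; shutting down would lose the full $638.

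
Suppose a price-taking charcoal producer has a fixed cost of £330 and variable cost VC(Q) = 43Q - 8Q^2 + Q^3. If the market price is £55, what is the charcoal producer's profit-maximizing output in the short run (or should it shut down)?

Strip out fixed cost: VC = 43Q - 8Q^2 + Q^3. Then AVC = 43 - 8Q + Q^2 and MC = 43 - 16Q + 3Q^2.
The AVC parabola has its vertex at Q = 8/2 = 4, where AVC = 43 - 8·4 + 4^2 = £27.
Because £55 ≥ £27, revenue can cover variable cost; the firm operates.
P = MC gives -12 - 16Q + 3Q^2 = 0, with roots -2/3 and 6. Take the larger (rising MC): Q* = 6.
Check: AVC at Q = 6 is £31 ≤ P, so revenue covers variable cost.
Profit = P·Q − TC = 55·6 − 516 = -£186, a loss, but smaller than the £330 fixed cost the firm would lose by shutting down.

Produce at Q = 6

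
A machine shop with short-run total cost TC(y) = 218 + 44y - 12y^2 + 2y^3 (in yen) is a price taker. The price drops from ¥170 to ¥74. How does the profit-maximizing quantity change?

Output falls from 7 to 5

MC = 44 - 24y + 6y^2; the shutdown threshold is min AVC = ¥26 (at y = 3).
At P = ¥170 ≥ min AVC, set P = MC on the rising branch: y = 7.
At P = ¥74 ≥ min AVC, set P = MC: y = 5. The firm stays open but cuts output.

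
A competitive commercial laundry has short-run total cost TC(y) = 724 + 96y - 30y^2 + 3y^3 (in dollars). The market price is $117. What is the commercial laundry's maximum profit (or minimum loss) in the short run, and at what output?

Profit = -$136 at y = 7

AVC = 96 - 30y + 3y^2; min AVC = $21 at y = 5. Since P = $117 ≥ min AVC, the firm produces.
With MC = 96 - 60y + 9y^2, P = MC on the upward-sloping part at y* = 7.
TR = 117·7 = 819. TC = 724 + 231 = 955. Profit = 819 − 955 = -$136.
Shutting down would mean losing the fixed cost of $724, so operating at a loss of $136 is better by $588.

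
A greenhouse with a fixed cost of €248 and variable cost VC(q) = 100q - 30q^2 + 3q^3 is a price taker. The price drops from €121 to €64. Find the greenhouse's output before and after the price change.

Output falls from 7 to 6

MC = 100 - 60q + 9q^2; the shutdown threshold is min AVC = €25 (at q = 5).
At P = €121 ≥ min AVC, set P = MC on the rising branch: q = 7.
At P = €64 ≥ min AVC, set P = MC: q = 6. The firm stays open but cuts output.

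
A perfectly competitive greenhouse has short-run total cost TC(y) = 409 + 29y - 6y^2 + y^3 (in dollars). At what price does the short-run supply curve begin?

$20 per unit

Short-run supply begins at min AVC. From VC = 29y - 6y^2 + y^3, AVC = 29 - 6y + y^2.
dAVC/dy = -6 + 2y = 0 gives y = 3. min AVC = 29 - 6·3 + 3^2 = 20.
For P < $20 the firm produces nothing.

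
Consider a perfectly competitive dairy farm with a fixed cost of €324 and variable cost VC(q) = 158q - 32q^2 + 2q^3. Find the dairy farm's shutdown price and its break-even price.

Shutdown price = min AVC. AVC = 158 - 32q + 2q^2, with vertex at q = 8 and minimum €30.
ATC = 324/q + 158 - 32q + 2q^2. Setting dATC/dq = −324/q^2 − 32 + 4q = 0 gives q = 9 (since 4·9^3 − 32·9^2 = 324).
min ATC = 324/9 + 158 − 32·9 + 2·9^2 = €68. That is the break-even price.
For €30 ≤ P < €68 the firm produces at a loss; below €30 it shuts down.

Shutdown price = €30; break-even price = €68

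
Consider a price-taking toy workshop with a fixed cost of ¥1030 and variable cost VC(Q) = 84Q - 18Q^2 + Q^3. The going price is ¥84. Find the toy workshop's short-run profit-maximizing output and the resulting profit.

Profit = -¥166 at Q = 12

AVC = 84 - 18Q + Q^2; min AVC = ¥3 at Q = 9. Since P = ¥84 ≥ min AVC, the firm produces.
MC = 84 - 36Q + 3Q^2. Setting P = MC and taking the root on the rising branch gives Q* = 12.
TR = 84·12 = 1008. TC = 1030 + 144 = 1174. Profit = 1008 − 1174 = -¥166.
By producing, the firm covers all variable cost plus ¥864 of fixed cost; shutting down would lose the full ¥1030.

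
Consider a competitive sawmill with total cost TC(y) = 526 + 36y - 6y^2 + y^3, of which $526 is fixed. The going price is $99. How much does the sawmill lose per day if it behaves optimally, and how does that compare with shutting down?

AVC = 36 - 6y + y^2 has its minimum $27 at y = 3; price $99 clears that bar, so the firm operates.
MC = 36 - 12y + 3y^2. Setting P = MC and taking the root on the rising branch gives y* = 7.
TR = 99·7 = 693. TC = 526 + 301 = 827. Profit = 693 − 827 = -$134.
That loss of $134 beats the $526 the firm would lose by shutting down; producing recovers $392 of fixed cost.

Profit = -$134 at y = 7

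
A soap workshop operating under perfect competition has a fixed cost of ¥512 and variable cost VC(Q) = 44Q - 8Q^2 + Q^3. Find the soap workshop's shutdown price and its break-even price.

Shutdown price = ¥28; break-even price = ¥108

Shutdown price = min AVC. AVC = 44 - 8Q + Q^2, with vertex at Q = 4 and minimum ¥28.
ATC = 512/Q + 44 - 8Q + Q^2. Setting dATC/dQ = −512/Q^2 − 8 + 2Q = 0 gives Q = 8 (since 2·8^3 − 8·8^2 = 512).
min ATC = 512/8 + 44 − 8·8 + 8^2 = ¥108. That is the break-even price.
For ¥28 ≤ P < ¥108 the firm produces at a loss; below ¥28 it shuts down.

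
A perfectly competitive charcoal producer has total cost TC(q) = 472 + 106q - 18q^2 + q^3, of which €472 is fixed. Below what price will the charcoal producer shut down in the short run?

The shutdown price is the minimum of AVC. VC = 106q - 18q^2 + q^3, so AVC = 106 - 18q + q^2.
At the minimum of AVC, MC = AVC. MC = 106 - 36q + 3q^2; setting MC = AVC gives 2q^2 - 18q = 0, so q = 9. min AVC = 25.
For P < €25 the firm produces nothing.

€25 per unit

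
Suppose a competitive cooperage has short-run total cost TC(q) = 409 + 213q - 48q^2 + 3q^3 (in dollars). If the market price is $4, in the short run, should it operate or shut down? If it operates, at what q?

Shut down

From TC, MC = TC'(q) = 213 - 96q + 9q^2 and AVC = VC/q = 213 - 48q + 3q^2.
AVC is minimized where dAVC/dq = -48 + 6q = 0, at q = 8; min AVC = 213 - 48·8 + 3·8^2 = $21.
P = $4 lies below min AVC = $21; no output level covers variable cost.
Shutting down limits the loss to fixed cost, $409.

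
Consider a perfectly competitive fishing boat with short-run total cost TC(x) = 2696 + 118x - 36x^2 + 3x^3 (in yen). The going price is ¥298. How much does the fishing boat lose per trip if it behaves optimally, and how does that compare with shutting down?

AVC = 118 - 36x + 3x^2; min AVC = ¥10 at x = 6. Since P = ¥298 ≥ min AVC, the firm produces.
With MC = 118 - 72x + 9x^2, P = MC on the upward-sloping part at x* = 10.
TR = 298·10 = 2980. TC = 2696 + 580 = 3276. Profit = 2980 − 3276 = -¥296.
That loss of ¥296 beats the ¥2696 the firm would lose by shutting down; producing recovers ¥2400 of fixed cost.

Profit = -¥296 at x = 10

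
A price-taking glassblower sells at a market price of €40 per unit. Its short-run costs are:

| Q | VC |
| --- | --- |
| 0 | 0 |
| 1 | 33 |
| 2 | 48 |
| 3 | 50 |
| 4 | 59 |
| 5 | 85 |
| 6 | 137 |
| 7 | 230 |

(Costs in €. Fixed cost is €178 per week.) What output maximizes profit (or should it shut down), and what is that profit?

Q = 5; profit = -€63

Profit at each row (π = 40Q − TC): Q=0: -178; Q=1: -171; Q=2: -146; Q=3: -108; Q=4: -77; Q=5: -63; Q=6: -75; Q=7: -128.
Profit is maximized at Q = 5. AVC there is 85/5 = €17 ≤ P, so producing beats shutting down (which would give -€178).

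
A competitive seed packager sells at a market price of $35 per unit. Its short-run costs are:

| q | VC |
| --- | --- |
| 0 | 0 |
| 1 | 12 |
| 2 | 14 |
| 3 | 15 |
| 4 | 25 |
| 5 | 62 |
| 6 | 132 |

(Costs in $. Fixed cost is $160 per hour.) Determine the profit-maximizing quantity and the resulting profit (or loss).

Compute π = P·q − TC at each output: q=0: -160; q=1: -137; q=2: -104; q=3: -70; q=4: -45; q=5: -47; q=6: -82.
Profit is maximized at q = 4. AVC there is 25/4 = $6.25 ≤ P, so producing beats shutting down (which would give -$160).

q = 4; profit = -$45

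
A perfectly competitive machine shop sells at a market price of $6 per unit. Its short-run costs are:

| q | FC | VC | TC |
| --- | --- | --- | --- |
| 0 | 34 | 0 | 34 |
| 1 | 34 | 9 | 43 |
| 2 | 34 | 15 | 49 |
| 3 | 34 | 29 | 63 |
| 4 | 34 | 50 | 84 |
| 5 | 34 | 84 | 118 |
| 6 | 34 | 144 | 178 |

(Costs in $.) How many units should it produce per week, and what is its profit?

Compute π = P·q − TC at each output: q=0: -34; q=1: -37; q=2: -37; q=3: -45; q=4: -60; q=5: -88; q=6: -142.
Profit is highest at q = 0. Equivalently, the lowest AVC in the table is 15/2 ≈ $7.50 at q = 2, and P = $6 falls below it — price never covers variable cost, so the firm shuts down and loses only its fixed cost.

q = 0 (shut down); profit = -$34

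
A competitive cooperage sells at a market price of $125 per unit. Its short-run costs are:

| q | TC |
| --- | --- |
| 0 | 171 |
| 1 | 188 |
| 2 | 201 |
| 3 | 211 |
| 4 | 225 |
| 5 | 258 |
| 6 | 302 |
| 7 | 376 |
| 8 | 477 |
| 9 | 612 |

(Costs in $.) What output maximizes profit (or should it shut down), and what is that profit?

q = 8; profit = $523

Tabulate TR − TC: q=0: -171; q=1: -63; q=2: 49; q=3: 164; q=4: 275; q=5: 367; q=6: 448; q=7: 499; q=8: 523; q=9: 513.
Profit is maximized at q = 8. AVC there is 306/8 = $38.25 ≤ P, so producing beats shutting down (which would give -$171).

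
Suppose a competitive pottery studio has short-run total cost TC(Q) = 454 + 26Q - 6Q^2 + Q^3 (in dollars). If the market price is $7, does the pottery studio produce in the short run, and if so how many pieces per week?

Variable cost is VC = 26Q - 6Q^2 + Q^3, so AVC = VC/Q = 26 - 6Q + Q^2 and MC = dTC/dQ = 26 - 12Q + 3Q^2.
AVC is minimized where dAVC/dQ = -6 + 2Q = 0, at Q = 3; min AVC = 26 - 6·3 + 3^2 = $17.
Since P = $7 < min AVC = $17, price fails to cover variable cost at any output.
The firm minimizes its loss by shutting down and losing only its fixed cost of $454.

Shut down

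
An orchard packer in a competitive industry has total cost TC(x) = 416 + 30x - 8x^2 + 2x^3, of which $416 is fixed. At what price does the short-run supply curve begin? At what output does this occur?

$22 per unit, at x = 2

The firm shuts down when price falls below the minimum of average variable cost. AVC = VC/x = 30 - 8x + 2x^2.
dAVC/dx = -8 + 4x = 0 gives x = 2. min AVC = 30 - 8·2 + 2·2^2 = 22.
So the shutdown price is $22.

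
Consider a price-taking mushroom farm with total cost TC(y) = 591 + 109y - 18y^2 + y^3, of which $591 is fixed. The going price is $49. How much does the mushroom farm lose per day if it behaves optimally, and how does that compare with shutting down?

Profit = -$391 at y = 10

AVC = 109 - 18y + y^2; min AVC = $28 at y = 9. Since P = $49 ≥ min AVC, the firm produces.
MC = 109 - 36y + 3y^2. Setting P = MC and taking the root on the rising branch gives y* = 10.
TR = 49·10 = 490. TC = 591 + 290 = 881. Profit = 490 − 881 = -$391.
That loss of $391 beats the $591 the firm would lose by shutting down; producing recovers $200 of fixed cost.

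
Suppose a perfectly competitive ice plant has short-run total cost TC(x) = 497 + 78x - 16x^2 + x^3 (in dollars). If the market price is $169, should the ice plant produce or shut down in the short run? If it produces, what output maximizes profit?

Strip out fixed cost: VC = 78x - 16x^2 + x^3. Then AVC = 78 - 16x + x^2 and MC = 78 - 32x + 3x^2.
The AVC parabola has its vertex at x = 16/2 = 8, where AVC = 78 - 16·8 + 8^2 = $14.
Since P = $169 ≥ min AVC = $14, price covers variable cost and the firm should produce.
P = MC gives -91 - 32x + 3x^2 = 0, with roots -7/3 and 13. Take the larger (rising MC): x* = 13.
Check: AVC at x = 13 is $39 ≤ P, so revenue covers variable cost.
Profit = P·x − TC = 169·13 − 1004 = $1193.

Produce at x = 13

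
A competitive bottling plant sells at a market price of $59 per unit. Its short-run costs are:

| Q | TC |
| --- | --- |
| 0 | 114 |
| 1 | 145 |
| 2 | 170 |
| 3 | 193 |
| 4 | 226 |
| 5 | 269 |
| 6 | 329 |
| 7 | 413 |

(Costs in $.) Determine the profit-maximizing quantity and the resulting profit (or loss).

Q = 5; profit = $26

Compute π = P·Q − TC at each output: Q=0: -114; Q=1: -86; Q=2: -52; Q=3: -16; Q=4: 10; Q=5: 26; Q=6: 25; Q=7: 0.
Profit is maximized at Q = 5. AVC there is 155/5 = $31 ≤ P, so producing beats shutting down (which would give -$114).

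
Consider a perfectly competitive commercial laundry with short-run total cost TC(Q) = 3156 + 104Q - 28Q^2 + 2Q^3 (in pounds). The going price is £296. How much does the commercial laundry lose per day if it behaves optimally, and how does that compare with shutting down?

AVC = 104 - 28Q + 2Q^2; min AVC = £6 at Q = 7. Since P = £296 ≥ min AVC, the firm produces.
MC = 104 - 56Q + 6Q^2. Setting P = MC and taking the root on the rising branch gives Q* = 12.
TR = 296·12 = 3552. TC = 3156 + 672 = 3828. Profit = 3552 − 3828 = -£276.
By producing, the firm covers all variable cost plus £2880 of fixed cost; shutting down would lose the full £3156.

Profit = -£276 at Q = 12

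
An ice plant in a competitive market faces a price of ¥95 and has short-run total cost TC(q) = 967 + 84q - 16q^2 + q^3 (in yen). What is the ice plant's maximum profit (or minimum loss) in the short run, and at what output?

AVC = 84 - 16q + q^2; min AVC = ¥20 at q = 8. Since P = ¥95 ≥ min AVC, the firm produces.
With MC = 84 - 32q + 3q^2, P = MC on the upward-sloping part at q* = 11.
TR = 95·11 = 1045. TC = 967 + 319 = 1286. Profit = 1045 − 1286 = -¥241.
Shutting down would mean losing the fixed cost of ¥967, so operating at a loss of ¥241 is better by ¥726.

Profit = -¥241 at q = 11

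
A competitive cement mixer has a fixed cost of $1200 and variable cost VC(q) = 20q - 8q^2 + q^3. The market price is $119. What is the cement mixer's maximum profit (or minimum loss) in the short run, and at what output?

Profit = -$390 at q = 9

AVC = 20 - 8q + q^2 has its minimum $4 at q = 4; price $119 clears that bar, so the firm operates.
MC = 20 - 16q + 3q^2. Setting P = MC and taking the root on the rising branch gives q* = 9.
TR = 119·9 = 1071. TC = 1200 + 261 = 1461. Profit = 1071 − 1461 = -$390.
That loss of $390 beats the $1200 the firm would lose by shutting down; producing recovers $810 of fixed cost.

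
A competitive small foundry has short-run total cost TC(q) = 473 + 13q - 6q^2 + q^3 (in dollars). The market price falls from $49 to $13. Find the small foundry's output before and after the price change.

Output falls from 6 to 4

AVC = 13 - 6q + q^2, minimized at q = 3 where min AVC = $4. MC = 13 - 12q + 3q^2.
With P = $49 above the shutdown price, P = MC gives q = 6.
At P = $13 ≥ min AVC, set P = MC: q = 4. The firm stays open but cuts output.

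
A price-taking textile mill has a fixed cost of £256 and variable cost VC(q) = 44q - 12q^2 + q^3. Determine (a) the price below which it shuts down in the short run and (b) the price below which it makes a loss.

AVC = 44 - 12q + q^2; minimized at q = 6, giving min AVC = £8. That is the shutdown price.
ATC = 256/q + 44 - 12q + q^2. Setting dATC/dq = −256/q^2 − 12 + 2q = 0 gives q = 8 (since 2·8^3 − 12·8^2 = 256).
min ATC = 256/8 + 44 − 12·8 + 8^2 = £44. That is the break-even price.
Between these two prices the firm operates at a loss; above £44 it earns a profit.

Shutdown price = £8; break-even price = £44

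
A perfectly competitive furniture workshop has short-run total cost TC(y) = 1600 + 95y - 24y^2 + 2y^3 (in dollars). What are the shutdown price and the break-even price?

Shutdown price = $23; break-even price = $215

Shutdown price = min AVC. AVC = 95 - 24y + 2y^2, with vertex at y = 6 and minimum $23.
ATC = 1600/y + 95 - 24y + 2y^2. Setting dATC/dy = −1600/y^2 − 24 + 4y = 0 gives y = 10 (since 4·10^3 − 24·10^2 = 1600).
min ATC = 1600/10 + 95 − 24·10 + 2·10^2 = $215. That is the break-even price.
Between these two prices the firm operates at a loss; above $215 it earns a profit.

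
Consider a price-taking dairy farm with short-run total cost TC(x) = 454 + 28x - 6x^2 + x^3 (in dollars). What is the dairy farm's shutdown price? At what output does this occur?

The firm shuts down when price falls below the minimum of average variable cost. AVC = VC/x = 28 - 6x + x^2.
dAVC/dx = -6 + 2x = 0 gives x = 3. min AVC = 28 - 6·3 + 3^2 = 19.
For P < $19 the firm produces nothing.

$19 per unit, at x = 3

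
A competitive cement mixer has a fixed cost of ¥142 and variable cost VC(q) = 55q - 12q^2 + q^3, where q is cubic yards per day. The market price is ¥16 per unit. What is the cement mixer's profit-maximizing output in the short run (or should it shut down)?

From TC, MC = TC'(q) = 55 - 24q + 3q^2 and AVC = VC/q = 55 - 12q + q^2.
The AVC parabola has its vertex at q = 12/2 = 6, where AVC = 55 - 12·6 + 6^2 = ¥19.
Since P = ¥16 < min AVC = ¥19, price fails to cover variable cost at any output.
Shutting down limits the loss to fixed cost, ¥142.

Shut down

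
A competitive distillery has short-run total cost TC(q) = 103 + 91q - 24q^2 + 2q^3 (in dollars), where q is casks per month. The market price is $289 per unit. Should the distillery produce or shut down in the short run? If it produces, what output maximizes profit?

Produce at q = 11

From TC, MC = TC'(q) = 91 - 48q + 6q^2 and AVC = VC/q = 91 - 24q + 2q^2.
The AVC parabola has its vertex at q = 24/4 = 6, where AVC = 91 - 24·6 + 2·6^2 = $19.
Since P = $289 ≥ min AVC = $19, price covers variable cost and the firm should produce.
P = MC gives -198 - 48q + 6q^2 = 0, with roots -3 and 11. Take the larger (rising MC): q* = 11.
Check: AVC at q = 11 is $69 ≤ P, so revenue covers variable cost.
Profit = P·q − TC = 289·11 − 862 = $2317.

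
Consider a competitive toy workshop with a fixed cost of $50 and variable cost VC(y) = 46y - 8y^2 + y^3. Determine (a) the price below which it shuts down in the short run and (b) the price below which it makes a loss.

Shutdown price = $30; break-even price = $41

AVC = 46 - 8y + y^2; minimized at y = 4, giving min AVC = $30. That is the shutdown price.
ATC = 50/y + 46 - 8y + y^2. Setting dATC/dy = −50/y^2 − 8 + 2y = 0 gives y = 5 (since 2·5^3 − 8·5^2 = 50).
min ATC = 50/5 + 46 − 8·5 + 5^2 = $41. That is the break-even price.
For $30 ≤ P < $41 the firm produces at a loss; below $30 it shuts down.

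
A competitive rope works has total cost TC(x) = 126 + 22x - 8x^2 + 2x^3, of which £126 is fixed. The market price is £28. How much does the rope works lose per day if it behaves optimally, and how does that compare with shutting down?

AVC = 22 - 8x + 2x^2; min AVC = £14 at x = 2. Since P = £28 ≥ min AVC, the firm produces.
MC = 22 - 16x + 6x^2. Setting P = MC and taking the root on the rising branch gives x* = 3.
TR = 28·3 = 84. TC = 126 + 48 = 174. Profit = 84 − 174 = -£90.
Shutting down would mean losing the fixed cost of £126, so operating at a loss of £90 is better by £36.

Profit = -£90 at x = 3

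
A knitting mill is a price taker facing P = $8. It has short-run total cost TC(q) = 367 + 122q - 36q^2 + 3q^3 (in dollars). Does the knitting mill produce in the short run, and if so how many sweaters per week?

Shut down

From TC, MC = TC'(q) = 122 - 72q + 9q^2 and AVC = VC/q = 122 - 36q + 3q^2.
The AVC parabola has its vertex at q = 36/6 = 6, where AVC = 122 - 36·6 + 3·6^2 = $14.
With P < min AVC ($8 < $14), every unit sold adds to the loss.
The firm minimizes its loss by shutting down and losing only its fixed cost of $367.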